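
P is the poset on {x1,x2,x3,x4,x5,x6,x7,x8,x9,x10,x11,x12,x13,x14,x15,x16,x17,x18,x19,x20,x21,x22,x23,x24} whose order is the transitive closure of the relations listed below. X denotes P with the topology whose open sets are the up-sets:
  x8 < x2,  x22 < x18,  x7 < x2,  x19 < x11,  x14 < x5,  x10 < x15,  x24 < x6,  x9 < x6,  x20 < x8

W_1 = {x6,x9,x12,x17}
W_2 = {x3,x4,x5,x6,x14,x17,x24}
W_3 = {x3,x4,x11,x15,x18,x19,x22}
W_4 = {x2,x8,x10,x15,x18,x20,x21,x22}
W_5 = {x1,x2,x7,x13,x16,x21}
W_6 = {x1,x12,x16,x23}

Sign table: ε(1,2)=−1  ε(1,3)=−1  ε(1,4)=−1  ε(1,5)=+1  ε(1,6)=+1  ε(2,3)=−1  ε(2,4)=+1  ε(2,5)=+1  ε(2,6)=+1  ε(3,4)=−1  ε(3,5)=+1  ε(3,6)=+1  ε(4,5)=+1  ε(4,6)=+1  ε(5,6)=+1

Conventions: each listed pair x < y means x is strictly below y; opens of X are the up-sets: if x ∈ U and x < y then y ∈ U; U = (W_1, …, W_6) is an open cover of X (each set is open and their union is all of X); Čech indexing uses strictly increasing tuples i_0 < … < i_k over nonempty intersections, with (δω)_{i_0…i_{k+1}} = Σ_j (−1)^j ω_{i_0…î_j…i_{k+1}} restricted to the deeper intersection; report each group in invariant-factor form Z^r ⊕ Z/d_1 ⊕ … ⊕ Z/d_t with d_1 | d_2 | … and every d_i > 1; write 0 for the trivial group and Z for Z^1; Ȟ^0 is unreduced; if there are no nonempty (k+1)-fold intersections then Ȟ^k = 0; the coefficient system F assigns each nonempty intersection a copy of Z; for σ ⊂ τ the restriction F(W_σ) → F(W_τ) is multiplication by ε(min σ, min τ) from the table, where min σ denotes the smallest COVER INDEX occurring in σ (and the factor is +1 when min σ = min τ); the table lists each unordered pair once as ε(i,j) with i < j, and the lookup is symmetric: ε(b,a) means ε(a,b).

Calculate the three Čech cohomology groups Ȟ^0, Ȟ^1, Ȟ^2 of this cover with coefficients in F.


nerve of the cover:
  W12={x6,x17} W16={x12} W23={x3,x4} W34={x15,x18,x22} W45={x2,x21} W56={x1,x16}
C dims 6,6; δ0: rk 6, SNF 1^5·2
Ȟ^0 = (6 − 6) − 0 = 0, so Ȟ^0 ≅ 0
Ȟ^1 = (6 − 0) − 6 = 0 plus torsion [2], so Ȟ^1 ≅ Z/2
Ȟ^2 = (0 − 0) − 0 = 0, so Ȟ^2 ≅ 0

Ȟ^0 = 0, Ȟ^1 = Z/2, Ȟ^2 = 0


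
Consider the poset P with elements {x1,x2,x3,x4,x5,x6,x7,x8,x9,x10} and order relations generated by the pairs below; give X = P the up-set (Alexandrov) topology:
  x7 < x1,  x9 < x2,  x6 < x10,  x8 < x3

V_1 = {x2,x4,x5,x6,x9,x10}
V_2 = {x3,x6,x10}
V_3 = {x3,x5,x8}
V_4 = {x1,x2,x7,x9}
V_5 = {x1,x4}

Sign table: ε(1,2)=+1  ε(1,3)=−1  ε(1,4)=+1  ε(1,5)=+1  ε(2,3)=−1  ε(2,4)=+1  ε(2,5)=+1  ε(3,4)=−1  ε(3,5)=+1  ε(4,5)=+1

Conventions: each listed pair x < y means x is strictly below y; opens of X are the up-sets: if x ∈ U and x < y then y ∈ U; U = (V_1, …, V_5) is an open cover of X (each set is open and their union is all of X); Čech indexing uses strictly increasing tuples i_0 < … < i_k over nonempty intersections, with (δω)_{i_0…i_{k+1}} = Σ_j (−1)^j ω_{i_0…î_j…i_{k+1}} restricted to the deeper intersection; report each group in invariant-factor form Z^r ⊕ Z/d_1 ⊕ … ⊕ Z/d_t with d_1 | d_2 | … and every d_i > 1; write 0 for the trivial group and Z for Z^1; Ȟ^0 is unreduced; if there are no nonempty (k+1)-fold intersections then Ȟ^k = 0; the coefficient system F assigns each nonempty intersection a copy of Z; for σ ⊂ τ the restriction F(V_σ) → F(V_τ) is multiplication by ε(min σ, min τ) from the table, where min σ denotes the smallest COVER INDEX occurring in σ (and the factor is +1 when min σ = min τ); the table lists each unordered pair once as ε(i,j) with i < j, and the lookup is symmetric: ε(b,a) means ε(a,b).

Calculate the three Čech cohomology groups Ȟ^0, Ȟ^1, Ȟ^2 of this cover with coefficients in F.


Ȟ^0(U;F) ≅ Z,  Ȟ^1(U;F) ≅ Z^2,  Ȟ^2(U;F) ≅ 0

nerve of the cover:
  V12={x6,x10} V13={x5} V14={x2,x9} V15={x4} V23={x3} V45={x1}
C dims 5,6; δ0: rk 4, SNF 1^4
Ȟ^0 = (5 − 4) − 0 = 1, so Ȟ^0 ≅ Z
Ȟ^1 = (6 − 0) − 4 = 2, so Ȟ^1 ≅ Z^2
Ȟ^2 = (0 − 0) − 0 = 0, so Ȟ^2 ≅ 0


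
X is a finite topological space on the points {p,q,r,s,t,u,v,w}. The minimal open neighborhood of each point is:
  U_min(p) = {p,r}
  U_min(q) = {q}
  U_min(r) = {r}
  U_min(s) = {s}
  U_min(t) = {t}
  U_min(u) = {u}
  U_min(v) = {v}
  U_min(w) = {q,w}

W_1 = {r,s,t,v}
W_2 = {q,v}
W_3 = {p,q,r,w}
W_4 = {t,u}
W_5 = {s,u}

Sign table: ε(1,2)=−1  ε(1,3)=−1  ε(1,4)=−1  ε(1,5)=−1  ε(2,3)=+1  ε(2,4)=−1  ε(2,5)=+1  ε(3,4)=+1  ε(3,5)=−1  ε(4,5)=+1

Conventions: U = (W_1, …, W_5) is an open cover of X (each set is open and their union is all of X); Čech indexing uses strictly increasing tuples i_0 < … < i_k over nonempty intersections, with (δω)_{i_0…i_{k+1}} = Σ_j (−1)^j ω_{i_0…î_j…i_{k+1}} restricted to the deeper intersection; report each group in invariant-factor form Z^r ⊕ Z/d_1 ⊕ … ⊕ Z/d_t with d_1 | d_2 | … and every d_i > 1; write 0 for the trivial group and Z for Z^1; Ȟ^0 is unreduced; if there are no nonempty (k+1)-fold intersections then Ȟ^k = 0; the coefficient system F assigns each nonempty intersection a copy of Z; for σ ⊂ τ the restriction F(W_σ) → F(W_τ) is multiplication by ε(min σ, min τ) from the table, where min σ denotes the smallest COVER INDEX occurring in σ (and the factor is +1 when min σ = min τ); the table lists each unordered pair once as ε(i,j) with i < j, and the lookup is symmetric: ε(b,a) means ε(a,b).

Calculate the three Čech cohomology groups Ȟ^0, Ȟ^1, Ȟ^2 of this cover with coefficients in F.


Ȟ^0 = Z; Ȟ^1 = Z^2; Ȟ^2 = 0

cover nerve:
  W12={v} W13={r} W14={t} W15={s} W23={q} W45={u}
C dims 5,6; δ0: rk 4, SNF 1^4
Ȟ^0: (5−4)−0=1 ⇒ Z
Ȟ^1: (6−0)−4=2 ⇒ Z^2
Ȟ^2: (0−0)−0=0 ⇒ 0


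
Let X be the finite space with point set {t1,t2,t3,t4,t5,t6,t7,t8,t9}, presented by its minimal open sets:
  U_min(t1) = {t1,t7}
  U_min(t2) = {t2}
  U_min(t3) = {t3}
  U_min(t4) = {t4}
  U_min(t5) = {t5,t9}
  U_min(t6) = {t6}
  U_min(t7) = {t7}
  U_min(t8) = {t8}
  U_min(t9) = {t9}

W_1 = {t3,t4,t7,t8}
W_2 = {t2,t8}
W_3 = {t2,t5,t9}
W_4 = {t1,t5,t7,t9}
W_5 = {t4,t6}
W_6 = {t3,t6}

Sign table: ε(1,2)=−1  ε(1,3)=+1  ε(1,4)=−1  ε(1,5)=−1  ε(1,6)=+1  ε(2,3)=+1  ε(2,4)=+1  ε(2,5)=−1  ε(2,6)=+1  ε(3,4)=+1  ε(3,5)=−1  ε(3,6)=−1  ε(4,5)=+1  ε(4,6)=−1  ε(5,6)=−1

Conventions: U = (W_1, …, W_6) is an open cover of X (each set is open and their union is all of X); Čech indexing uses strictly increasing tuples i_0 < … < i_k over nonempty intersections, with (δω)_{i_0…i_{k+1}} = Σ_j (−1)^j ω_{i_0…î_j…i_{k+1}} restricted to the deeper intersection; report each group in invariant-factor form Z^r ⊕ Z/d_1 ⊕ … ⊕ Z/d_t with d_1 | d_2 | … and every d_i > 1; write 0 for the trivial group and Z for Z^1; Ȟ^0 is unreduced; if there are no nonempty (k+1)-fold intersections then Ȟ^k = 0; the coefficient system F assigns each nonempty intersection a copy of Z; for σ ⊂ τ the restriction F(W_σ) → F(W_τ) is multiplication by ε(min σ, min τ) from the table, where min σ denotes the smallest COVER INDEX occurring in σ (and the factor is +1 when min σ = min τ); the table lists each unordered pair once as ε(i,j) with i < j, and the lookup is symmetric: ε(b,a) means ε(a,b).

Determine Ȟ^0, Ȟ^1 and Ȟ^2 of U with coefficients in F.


nerve of the cover:
  W12={t8} W14={t7} W15={t4} W16={t3} W23={t2} W34={t5,t9} W56={t6}
C dims 6,7; δ0: rk 5, SNF 1^5
Ȟ^0 = (6 − 5) − 0 = 1, so Ȟ^0 ≅ Z
Ȟ^1 = (7 − 0) − 5 = 2, so Ȟ^1 ≅ Z^2
Ȟ^2 = (0 − 0) − 0 = 0, so Ȟ^2 ≅ 0

Ȟ^0 = Z,  Ȟ^1 = Z^2,  Ȟ^2 = 0


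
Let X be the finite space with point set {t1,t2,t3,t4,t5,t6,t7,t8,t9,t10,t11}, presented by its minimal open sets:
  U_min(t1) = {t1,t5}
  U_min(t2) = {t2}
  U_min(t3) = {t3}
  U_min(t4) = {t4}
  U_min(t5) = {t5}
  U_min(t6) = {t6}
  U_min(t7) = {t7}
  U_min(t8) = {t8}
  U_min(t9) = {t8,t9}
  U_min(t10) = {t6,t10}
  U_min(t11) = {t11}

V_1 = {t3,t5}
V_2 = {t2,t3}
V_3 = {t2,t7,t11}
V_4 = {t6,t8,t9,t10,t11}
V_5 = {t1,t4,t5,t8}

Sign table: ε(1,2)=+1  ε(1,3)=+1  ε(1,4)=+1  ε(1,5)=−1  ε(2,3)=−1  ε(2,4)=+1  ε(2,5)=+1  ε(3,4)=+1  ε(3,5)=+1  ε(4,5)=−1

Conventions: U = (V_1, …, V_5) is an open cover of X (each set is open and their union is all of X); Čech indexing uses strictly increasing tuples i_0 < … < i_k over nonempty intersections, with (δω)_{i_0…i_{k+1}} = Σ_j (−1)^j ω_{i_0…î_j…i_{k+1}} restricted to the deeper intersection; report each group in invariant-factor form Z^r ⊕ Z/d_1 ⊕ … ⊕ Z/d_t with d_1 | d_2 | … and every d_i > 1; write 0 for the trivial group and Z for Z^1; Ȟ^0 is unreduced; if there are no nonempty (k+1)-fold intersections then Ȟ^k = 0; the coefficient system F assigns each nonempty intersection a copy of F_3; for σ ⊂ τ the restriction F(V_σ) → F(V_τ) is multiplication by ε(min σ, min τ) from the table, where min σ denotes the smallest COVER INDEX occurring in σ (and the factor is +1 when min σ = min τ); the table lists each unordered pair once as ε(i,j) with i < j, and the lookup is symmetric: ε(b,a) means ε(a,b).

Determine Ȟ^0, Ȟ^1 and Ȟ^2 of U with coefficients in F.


Ȟ^0 ≅ 0, Ȟ^1 ≅ 0, Ȟ^2 ≅ 0

nerve of the cover:
  V12={t3} V15={t5} V23={t2} V34={t11} V45={t8}
C dims 5,5; δ0: rk_F3 5
Ȟ^0 = (5 − 5) − 0 = 0, so Ȟ^0 ≅ 0
Ȟ^1 = (5 − 0) − 5 = 0, so Ȟ^1 ≅ 0
Ȟ^2 = (0 − 0) − 0 = 0, so Ȟ^2 ≅ 0


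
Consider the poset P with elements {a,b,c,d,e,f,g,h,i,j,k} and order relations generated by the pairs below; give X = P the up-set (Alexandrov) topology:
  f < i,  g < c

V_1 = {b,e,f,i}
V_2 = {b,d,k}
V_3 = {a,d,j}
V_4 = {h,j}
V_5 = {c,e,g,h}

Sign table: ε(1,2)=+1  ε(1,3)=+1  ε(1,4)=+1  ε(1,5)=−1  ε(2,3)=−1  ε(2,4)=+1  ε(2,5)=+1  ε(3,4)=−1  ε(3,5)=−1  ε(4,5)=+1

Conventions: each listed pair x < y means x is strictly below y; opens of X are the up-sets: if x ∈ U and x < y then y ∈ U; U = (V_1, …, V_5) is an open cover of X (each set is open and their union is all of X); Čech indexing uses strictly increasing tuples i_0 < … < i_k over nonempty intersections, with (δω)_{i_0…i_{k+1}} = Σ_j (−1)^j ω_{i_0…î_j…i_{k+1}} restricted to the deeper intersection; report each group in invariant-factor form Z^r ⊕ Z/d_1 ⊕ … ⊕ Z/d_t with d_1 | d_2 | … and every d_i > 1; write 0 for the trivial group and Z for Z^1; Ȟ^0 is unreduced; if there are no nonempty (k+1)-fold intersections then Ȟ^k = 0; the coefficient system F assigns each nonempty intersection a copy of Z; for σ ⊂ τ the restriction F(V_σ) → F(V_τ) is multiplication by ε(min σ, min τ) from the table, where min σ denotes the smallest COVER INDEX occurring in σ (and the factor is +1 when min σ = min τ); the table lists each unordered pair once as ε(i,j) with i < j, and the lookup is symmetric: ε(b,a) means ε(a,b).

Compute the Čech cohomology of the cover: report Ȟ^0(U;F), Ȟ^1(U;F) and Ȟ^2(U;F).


nonempty intersections:
  V12={b} V15={e} V23={d} V34={j} V45={h}
C dims 5,5; δ0: rk 5, SNF 1^4·2
Ȟ^0: (5−5)−0=0 ⇒ 0
Ȟ^1: (5−0)−5=0 plus torsion [2] ⇒ Z/2
Ȟ^2: (0−0)−0=0 ⇒ 0

Ȟ^0 ≅ 0,  Ȟ^1 ≅ Z/2,  Ȟ^2 ≅ 0


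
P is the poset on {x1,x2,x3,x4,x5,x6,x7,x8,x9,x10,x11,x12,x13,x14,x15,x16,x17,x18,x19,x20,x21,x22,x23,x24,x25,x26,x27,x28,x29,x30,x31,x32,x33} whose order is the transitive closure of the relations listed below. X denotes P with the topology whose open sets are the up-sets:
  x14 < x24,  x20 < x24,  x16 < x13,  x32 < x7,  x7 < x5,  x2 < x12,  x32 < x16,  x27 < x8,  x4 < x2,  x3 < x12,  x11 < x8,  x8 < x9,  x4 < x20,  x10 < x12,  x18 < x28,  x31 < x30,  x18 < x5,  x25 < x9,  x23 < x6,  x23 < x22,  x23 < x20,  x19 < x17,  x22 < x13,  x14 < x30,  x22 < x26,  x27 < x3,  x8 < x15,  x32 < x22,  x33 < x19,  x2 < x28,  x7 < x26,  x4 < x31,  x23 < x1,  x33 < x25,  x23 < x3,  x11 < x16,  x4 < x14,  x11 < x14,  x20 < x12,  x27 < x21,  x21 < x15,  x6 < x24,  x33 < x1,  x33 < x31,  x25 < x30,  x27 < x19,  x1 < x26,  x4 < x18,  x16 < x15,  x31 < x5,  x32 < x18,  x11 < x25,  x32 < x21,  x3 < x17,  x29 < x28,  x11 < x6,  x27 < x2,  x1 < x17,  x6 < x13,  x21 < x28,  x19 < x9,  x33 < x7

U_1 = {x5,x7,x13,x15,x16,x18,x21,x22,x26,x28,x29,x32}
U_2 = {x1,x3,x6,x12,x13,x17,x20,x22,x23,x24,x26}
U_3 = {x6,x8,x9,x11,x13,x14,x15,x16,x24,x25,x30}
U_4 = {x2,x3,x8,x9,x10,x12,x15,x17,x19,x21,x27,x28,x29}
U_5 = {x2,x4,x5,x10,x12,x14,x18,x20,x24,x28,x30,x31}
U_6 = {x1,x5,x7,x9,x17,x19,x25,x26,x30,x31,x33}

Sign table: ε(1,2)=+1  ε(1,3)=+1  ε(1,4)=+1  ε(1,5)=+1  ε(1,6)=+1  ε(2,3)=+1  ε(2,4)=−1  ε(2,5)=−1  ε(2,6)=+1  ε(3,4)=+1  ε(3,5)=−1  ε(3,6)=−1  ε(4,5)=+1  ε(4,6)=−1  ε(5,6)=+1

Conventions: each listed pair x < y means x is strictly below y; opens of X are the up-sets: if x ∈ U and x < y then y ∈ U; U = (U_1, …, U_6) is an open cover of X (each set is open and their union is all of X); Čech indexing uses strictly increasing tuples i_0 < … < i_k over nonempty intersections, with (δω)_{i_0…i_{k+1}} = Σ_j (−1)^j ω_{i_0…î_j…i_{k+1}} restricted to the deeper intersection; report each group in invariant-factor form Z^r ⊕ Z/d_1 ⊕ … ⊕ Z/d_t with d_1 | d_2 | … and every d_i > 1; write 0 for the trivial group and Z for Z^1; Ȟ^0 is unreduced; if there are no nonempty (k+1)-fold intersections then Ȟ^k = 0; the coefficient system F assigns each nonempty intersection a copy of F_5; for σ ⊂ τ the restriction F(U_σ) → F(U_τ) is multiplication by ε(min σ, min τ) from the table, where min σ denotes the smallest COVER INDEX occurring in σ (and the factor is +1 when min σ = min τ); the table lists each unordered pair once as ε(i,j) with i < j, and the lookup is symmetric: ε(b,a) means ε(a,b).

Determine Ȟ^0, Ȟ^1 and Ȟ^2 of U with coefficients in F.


nerve simplices:
  U12={x13,x22,x26} U13={x13,x15,x16} U14={x15,x21,x28,x29} U15={x5,x18,x28} U16={x5,x7,x26} U23={x6,x13,x24} U24={x3,x12,x17} U25={x12,x20,x24} U26={x1,x17,x26} U34={x8,x9,x15} U35={x14,x24,x30} U36={x9,x25,x30} U45={x2,x10,x12,x28} U46={x9,x17,x19} U56={x5,x30,x31}
  U123={x13} U126={x26} U134={x15} U145={x28} U156={x5} U235={x24} U245={x12} U246={x17} U346={x9} U356={x30}
C dims 6,15,10; δ0: rk_F5 6; δ1: rk_F5 9
degree 0: 6−6−0 = 0 → Ȟ^0 ≅ 0
degree 1: 15−9−6 = 0 → Ȟ^1 ≅ 0
degree 2: 10−0−9 = 1 → Ȟ^2 ≅ Z/5

Ȟ^0(U;F) ≅ 0; Ȟ^1(U;F) ≅ 0; Ȟ^2(U;F) ≅ Z/5


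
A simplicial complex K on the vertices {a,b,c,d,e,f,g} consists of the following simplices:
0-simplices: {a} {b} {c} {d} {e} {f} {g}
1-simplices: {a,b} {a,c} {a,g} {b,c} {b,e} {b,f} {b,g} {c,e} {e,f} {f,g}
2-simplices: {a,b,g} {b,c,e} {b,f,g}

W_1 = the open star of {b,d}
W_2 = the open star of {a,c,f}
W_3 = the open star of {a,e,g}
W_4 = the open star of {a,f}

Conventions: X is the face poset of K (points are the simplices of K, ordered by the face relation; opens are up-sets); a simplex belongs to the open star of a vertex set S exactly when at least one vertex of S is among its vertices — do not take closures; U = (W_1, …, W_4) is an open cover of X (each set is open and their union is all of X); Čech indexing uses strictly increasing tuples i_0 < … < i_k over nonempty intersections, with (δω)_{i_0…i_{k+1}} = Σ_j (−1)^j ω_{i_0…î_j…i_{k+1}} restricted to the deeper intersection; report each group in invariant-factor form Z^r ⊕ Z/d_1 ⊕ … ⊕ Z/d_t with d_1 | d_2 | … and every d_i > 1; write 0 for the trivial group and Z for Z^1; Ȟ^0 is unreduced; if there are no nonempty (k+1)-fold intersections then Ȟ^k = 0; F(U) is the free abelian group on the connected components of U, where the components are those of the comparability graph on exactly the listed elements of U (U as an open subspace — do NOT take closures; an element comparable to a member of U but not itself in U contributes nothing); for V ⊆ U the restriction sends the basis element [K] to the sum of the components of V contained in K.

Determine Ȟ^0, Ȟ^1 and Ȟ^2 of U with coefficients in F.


nerve simplices:
  W1={{b},{d},{a,b},{b,c},{b,e},{b,f},{b,g},{a,b,g},{b,c,e},{b,f,g}} W2={{a},{c},{f},{a,b},{a,c},{a,g},{b,c},{b,f},{c,e},{e,f},{f,g},{a,b,g},{b,c,e},{b,f,g}} W3={{a},{e},{g},{a,b},{a,c},{a,g},{b,e},{b,g},{c,e},{e,f},{f,g},{a,b,g},{b,c,e},{b,f,g}} W4={{a},{f},{a,b},{a,c},{a,g},{b,f},{e,f},{f,g},{a,b,g},{b,f,g}}
  W12={{a,b},{b,c},{b,f},{a,b,g},{b,c,e},{b,f,g}} W13={{a,b},{b,e},{b,g},{a,b,g},{b,c,e},{b,f,g}} W14={{a,b},{b,f},{a,b,g},{b,f,g}} W23={{a},{a,b},{a,c},{a,g},{c,e},{e,f},{f,g},{a,b,g},{b,c,e},{b,f,g}} W24={{a},{f},{a,b},{a,c},{a,g},{b,f},{e,f},{f,g},{a,b,g},{b,f,g}} W34={{a},{a,b},{a,c},{a,g},{e,f},{f,g},{a,b,g},{b,f,g}}
  W123={{a,b},{a,b,g},{b,c,e},{b,f,g}} W124={{a,b},{b,f},{a,b,g},{b,f,g}} W134={{a,b},{a,b,g},{b,f,g}} W234={{a},{a,b},{a,c},{a,g},{e,f},{f,g},{a,b,g},{b,f,g}}
  W1234={{a,b},{a,b,g},{b,f,g}}
components per intersection:
  W1: {{b},{a,b},{b,c},{b,e},{b,f},{b,g},{a,b,g},{b,c,e},{b,f,g}} {{d}}
  W2: {{a},{c},{a,b},{a,c},{a,g},{b,c},{c,e},{a,b,g},{b,c,e}} {{f},{b,f},{e,f},{f,g},{b,f,g}}
  W3: {{a},{g},{a,b},{a,c},{a,g},{b,g},{f,g},{a,b,g},{b,f,g}} {{e},{b,e},{c,e},{e,f},{b,c,e}}
  W4: {{a},{a,b},{a,c},{a,g},{a,b,g}} {{f},{b,f},{e,f},{f,g},{b,f,g}}
  W12: {{a,b},{a,b,g}} {{b,c},{b,c,e}} {{b,f},{b,f,g}}
  W13: {{a,b},{b,g},{a,b,g},{b,f,g}} {{b,e},{b,c,e}}
  W14: {{a,b},{a,b,g}} {{b,f},{b,f,g}}
  W23: {{a},{a,b},{a,c},{a,g},{a,b,g}} {{c,e},{b,c,e}} {{e,f}} {{f,g},{b,f,g}}
  W24: {{a},{a,b},{a,c},{a,g},{a,b,g}} {{f},{b,f},{e,f},{f,g},{b,f,g}}
  W34: {{a},{a,b},{a,c},{a,g},{a,b,g}} {{e,f}} {{f,g},{b,f,g}}
  W123: {{a,b},{a,b,g}} {{b,c,e}} {{b,f,g}}
  W124: {{a,b},{a,b,g}} {{b,f},{b,f,g}}
  W134: {{a,b},{a,b,g}} {{b,f,g}}
  W234: {{a},{a,b},{a,c},{a,g},{a,b,g}} {{e,f}} {{f,g},{b,f,g}}
  W1234: {{a,b},{a,b,g}} {{b,f,g}}
C dims 8,16,10,2; δ0: rk 6, SNF 1^6; δ1: rk 8, SNF 1^8; δ2: rk 2, SNF 1^2
degree 0: 8−6−0 = 2 → Ȟ^0 ≅ Z^2
degree 1: 16−8−6 = 2 → Ȟ^1 ≅ Z^2
degree 2: 10−2−8 = 0 → Ȟ^2 ≅ 0

Ȟ^0 ≅ Z^2, Ȟ^1 ≅ Z^2 and Ȟ^2 ≅ 0


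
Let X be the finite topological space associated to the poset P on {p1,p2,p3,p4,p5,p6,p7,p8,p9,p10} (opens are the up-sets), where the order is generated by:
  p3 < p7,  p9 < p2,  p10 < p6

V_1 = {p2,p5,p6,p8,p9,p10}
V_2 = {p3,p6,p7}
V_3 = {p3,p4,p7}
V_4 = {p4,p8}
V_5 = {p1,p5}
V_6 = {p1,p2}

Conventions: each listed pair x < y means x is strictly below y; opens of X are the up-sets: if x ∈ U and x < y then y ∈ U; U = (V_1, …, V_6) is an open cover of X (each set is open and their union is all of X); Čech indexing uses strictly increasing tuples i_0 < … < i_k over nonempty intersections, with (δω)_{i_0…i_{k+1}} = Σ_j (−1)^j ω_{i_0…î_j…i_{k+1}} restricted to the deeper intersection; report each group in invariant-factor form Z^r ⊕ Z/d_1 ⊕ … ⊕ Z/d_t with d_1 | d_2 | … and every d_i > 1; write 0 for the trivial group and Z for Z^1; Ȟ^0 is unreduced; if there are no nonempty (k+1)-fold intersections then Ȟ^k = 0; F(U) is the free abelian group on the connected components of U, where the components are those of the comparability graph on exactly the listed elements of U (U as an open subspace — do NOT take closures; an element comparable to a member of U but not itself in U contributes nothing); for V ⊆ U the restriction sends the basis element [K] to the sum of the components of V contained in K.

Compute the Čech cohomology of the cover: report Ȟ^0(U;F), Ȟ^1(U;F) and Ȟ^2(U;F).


intersection data:
  V12={p6} V14={p8} V15={p5} V16={p2} V23={p3,p7} V34={p4} V56={p1}
components per intersection:
  V1: {p2,p9} {p5} {p6,p10} {p8}
  V2: {p3,p7} {p6}
  V3: {p3,p7} {p4}
  V4: {p4} {p8}
  V5: {p1} {p5}
  V6: {p1} {p2}
  V12: {p6}
  V14: {p8}
  V15: {p5}
  V16: {p2}
  V23: {p3,p7}
  V34: {p4}
  V56: {p1}
C dims 14,7; δ0: rk 7, SNF 1^7
Ȟ^0 = (14 − 7) − 0 = 7, so Ȟ^0 ≅ Z^7
Ȟ^1 = (7 − 0) − 7 = 0, so Ȟ^1 ≅ 0
Ȟ^2 = (0 − 0) − 0 = 0, so Ȟ^2 ≅ 0

Ȟ^0 = Z^7,  Ȟ^1 = 0,  Ȟ^2 = 0


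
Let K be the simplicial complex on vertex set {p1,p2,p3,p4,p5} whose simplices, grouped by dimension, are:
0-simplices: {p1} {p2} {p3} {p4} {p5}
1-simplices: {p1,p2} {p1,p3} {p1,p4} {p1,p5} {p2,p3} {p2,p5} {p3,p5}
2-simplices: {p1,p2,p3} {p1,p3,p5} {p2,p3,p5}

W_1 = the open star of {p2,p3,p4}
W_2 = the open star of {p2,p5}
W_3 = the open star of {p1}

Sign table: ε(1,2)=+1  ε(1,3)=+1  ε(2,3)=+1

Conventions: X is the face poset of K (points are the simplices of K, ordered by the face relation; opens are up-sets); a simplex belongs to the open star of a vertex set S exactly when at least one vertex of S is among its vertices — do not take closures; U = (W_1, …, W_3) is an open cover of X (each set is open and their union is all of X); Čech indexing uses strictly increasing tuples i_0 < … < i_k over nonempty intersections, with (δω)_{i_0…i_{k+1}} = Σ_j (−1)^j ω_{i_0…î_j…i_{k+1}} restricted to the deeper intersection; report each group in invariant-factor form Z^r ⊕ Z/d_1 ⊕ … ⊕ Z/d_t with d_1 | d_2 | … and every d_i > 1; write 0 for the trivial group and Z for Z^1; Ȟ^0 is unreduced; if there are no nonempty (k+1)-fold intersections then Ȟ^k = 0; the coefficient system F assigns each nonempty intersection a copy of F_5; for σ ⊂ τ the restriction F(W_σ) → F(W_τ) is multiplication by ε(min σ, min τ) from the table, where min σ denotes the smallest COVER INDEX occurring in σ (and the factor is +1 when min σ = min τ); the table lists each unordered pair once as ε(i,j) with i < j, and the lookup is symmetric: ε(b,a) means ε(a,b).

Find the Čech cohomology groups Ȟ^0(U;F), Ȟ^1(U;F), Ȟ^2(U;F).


nerve simplices:
  W1={{p2},{p3},{p4},{p1,p2},{p1,p3},{p1,p4},{p2,p3},{p2,p5},{p3,p5},{p1,p2,p3},{p1,p3,p5},{p2,p3,p5}} W2={{p2},{p5},{p1,p2},{p1,p5},{p2,p3},{p2,p5},{p3,p5},{p1,p2,p3},{p1,p3,p5},{p2,p3,p5}} W3={{p1},{p1,p2},{p1,p3},{p1,p4},{p1,p5},{p1,p2,p3},{p1,p3,p5}}
  W12={{p2},{p1,p2},{p2,p3},{p2,p5},{p3,p5},{p1,p2,p3},{p1,p3,p5},{p2,p3,p5}} W13={{p1,p2},{p1,p3},{p1,p4},{p1,p2,p3},{p1,p3,p5}} W23={{p1,p2},{p1,p5},{p1,p2,p3},{p1,p3,p5}}
  W123={{p1,p2},{p1,p2,p3},{p1,p3,p5}}
C dims 3,3,1; δ0: rk_F5 2; δ1: rk_F5 1
degree 0: 3−2−0 = 1 → Ȟ^0 ≅ Z/5
degree 1: 3−1−2 = 0 → Ȟ^1 ≅ 0
degree 2: 1−0−1 = 0 → Ȟ^2 ≅ 0

Ȟ^0 = Z/5, Ȟ^1 = 0, Ȟ^2 = 0


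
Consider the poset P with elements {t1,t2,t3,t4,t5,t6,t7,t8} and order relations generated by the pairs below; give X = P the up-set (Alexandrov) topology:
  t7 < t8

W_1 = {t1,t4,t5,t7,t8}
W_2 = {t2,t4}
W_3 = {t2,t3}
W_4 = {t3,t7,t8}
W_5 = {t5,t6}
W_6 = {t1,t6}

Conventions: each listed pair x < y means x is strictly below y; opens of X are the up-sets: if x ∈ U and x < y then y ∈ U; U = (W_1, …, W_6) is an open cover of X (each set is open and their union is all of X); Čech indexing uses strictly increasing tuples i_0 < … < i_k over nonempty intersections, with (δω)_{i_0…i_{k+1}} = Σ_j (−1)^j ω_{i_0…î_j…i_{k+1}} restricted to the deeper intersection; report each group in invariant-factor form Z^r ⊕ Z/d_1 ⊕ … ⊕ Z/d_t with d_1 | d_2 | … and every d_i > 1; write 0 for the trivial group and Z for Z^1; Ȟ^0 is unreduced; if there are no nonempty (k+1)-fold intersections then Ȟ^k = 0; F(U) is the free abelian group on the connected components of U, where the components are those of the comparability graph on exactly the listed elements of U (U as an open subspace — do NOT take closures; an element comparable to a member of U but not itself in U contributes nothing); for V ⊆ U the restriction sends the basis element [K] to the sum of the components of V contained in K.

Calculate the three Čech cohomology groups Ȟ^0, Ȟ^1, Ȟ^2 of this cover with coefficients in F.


nonempty intersections:
  W12={t4} W14={t7,t8} W15={t5} W16={t1} W23={t2} W34={t3} W56={t6}
components per intersection:
  W1: {t1} {t4} {t5} {t7,t8}
  W2: {t2} {t4}
  W3: {t2} {t3}
  W4: {t3} {t7,t8}
  W5: {t5} {t6}
  W6: {t1} {t6}
  W12: {t4}
  W14: {t7,t8}
  W15: {t5}
  W16: {t1}
  W23: {t2}
  W34: {t3}
  W56: {t6}
C dims 14,7; δ0: rk 7, SNF 1^7
Ȟ^0: (14−7)−0=7 ⇒ Z^7
Ȟ^1: (7−0)−7=0 ⇒ 0
Ȟ^2: (0−0)−0=0 ⇒ 0

Ȟ^0 = Z^7; Ȟ^1 = 0; Ȟ^2 = 0


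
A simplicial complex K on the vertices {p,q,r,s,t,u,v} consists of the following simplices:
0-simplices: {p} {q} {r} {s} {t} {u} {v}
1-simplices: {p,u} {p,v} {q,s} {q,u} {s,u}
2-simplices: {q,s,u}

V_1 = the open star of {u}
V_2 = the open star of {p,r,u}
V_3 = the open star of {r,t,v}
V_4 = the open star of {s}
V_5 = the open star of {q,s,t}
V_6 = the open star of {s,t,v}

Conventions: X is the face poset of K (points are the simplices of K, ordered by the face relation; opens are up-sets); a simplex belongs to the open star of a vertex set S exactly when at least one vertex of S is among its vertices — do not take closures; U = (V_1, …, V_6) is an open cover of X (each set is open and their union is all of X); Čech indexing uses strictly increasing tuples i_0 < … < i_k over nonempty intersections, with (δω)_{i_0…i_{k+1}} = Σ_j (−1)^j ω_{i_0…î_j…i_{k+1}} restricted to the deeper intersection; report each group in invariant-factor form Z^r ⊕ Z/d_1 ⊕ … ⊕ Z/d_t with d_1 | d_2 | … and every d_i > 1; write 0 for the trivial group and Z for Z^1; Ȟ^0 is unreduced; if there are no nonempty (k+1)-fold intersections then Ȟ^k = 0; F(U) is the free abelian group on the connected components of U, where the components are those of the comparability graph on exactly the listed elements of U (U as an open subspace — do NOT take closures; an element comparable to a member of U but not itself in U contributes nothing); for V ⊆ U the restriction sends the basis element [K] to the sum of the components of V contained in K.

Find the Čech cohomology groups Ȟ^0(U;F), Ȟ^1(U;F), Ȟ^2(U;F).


nonempty intersections:
  V1={{u},{p,u},{q,u},{s,u},{q,s,u}} V2={{p},{r},{u},{p,u},{p,v},{q,u},{s,u},{q,s,u}} V3={{r},{t},{v},{p,v}} V4={{s},{q,s},{s,u},{q,s,u}} V5={{q},{s},{t},{q,s},{q,u},{s,u},{q,s,u}} V6={{s},{t},{v},{p,v},{q,s},{s,u},{q,s,u}}
  V12={{u},{p,u},{q,u},{s,u},{q,s,u}} V14={{s,u},{q,s,u}} V15={{q,u},{s,u},{q,s,u}} V16={{s,u},{q,s,u}} V23={{r},{p,v}} V24={{s,u},{q,s,u}} V25={{q,u},{s,u},{q,s,u}} V26={{p,v},{s,u},{q,s,u}} V35={{t}} V36={{t},{v},{p,v}} V45={{s},{q,s},{s,u},{q,s,u}} V46={{s},{q,s},{s,u},{q,s,u}} V56={{s},{t},{q,s},{s,u},{q,s,u}}
  V124={{s,u},{q,s,u}} V125={{q,u},{s,u},{q,s,u}} V126={{s,u},{q,s,u}} V145={{s,u},{q,s,u}} V146={{s,u},{q,s,u}} V156={{s,u},{q,s,u}} V236={{p,v}} V245={{s,u},{q,s,u}} V246={{s,u},{q,s,u}} V256={{s,u},{q,s,u}} V356={{t}} V456={{s},{q,s},{s,u},{q,s,u}}
  V1245={{s,u},{q,s,u}} V1246={{s,u},{q,s,u}} V1256={{s,u},{q,s,u}} V1456={{s,u},{q,s,u}} V2456={{s,u},{q,s,u}}
  V12456={{s,u},{q,s,u}}
components per intersection:
  V1: {{u},{p,u},{q,u},{s,u},{q,s,u}}
  V2: {{p},{u},{p,u},{p,v},{q,u},{s,u},{q,s,u}} {{r}}
  V3: {{r}} {{t}} {{v},{p,v}}
  V4: {{s},{q,s},{s,u},{q,s,u}}
  V5: {{q},{s},{q,s},{q,u},{s,u},{q,s,u}} {{t}}
  V6: {{s},{q,s},{s,u},{q,s,u}} {{t}} {{v},{p,v}}
  V12: {{u},{p,u},{q,u},{s,u},{q,s,u}}
  V14: {{s,u},{q,s,u}}
  V15: {{q,u},{s,u},{q,s,u}}
  V16: {{s,u},{q,s,u}}
  V23: {{r}} {{p,v}}
  V24: {{s,u},{q,s,u}}
  V25: {{q,u},{s,u},{q,s,u}}
  V26: {{p,v}} {{s,u},{q,s,u}}
  V35: {{t}}
  V36: {{t}} {{v},{p,v}}
  V45: {{s},{q,s},{s,u},{q,s,u}}
  V46: {{s},{q,s},{s,u},{q,s,u}}
  V56: {{s},{q,s},{s,u},{q,s,u}} {{t}}
  V124: {{s,u},{q,s,u}}
  V125: {{q,u},{s,u},{q,s,u}}
  V126: {{s,u},{q,s,u}}
  V145: {{s,u},{q,s,u}}
  V146: {{s,u},{q,s,u}}
  V156: {{s,u},{q,s,u}}
  V236: {{p,v}}
  V245: {{s,u},{q,s,u}}
  V246: {{s,u},{q,s,u}}
  V256: {{s,u},{q,s,u}}
  V356: {{t}}
  V456: {{s},{q,s},{s,u},{q,s,u}}
  V1245: {{s,u},{q,s,u}}
  V1246: {{s,u},{q,s,u}}
  V1256: {{s,u},{q,s,u}}
  V1456: {{s,u},{q,s,u}}
  V2456: {{s,u},{q,s,u}}
  V12456: {{s,u},{q,s,u}}
C dims 12,17,12,5; δ0: rk 9, SNF 1^9; δ1: rk 8, SNF 1^8; δ2: rk 4, SNF 1^4
Ȟ^0: (12−9)−0=3 ⇒ Z^3
Ȟ^1: (17−8)−9=0 ⇒ 0
Ȟ^2: (12−4)−8=0 ⇒ 0

Ȟ^0 ≅ Z^3; Ȟ^1 ≅ 0; Ȟ^2 ≅ 0


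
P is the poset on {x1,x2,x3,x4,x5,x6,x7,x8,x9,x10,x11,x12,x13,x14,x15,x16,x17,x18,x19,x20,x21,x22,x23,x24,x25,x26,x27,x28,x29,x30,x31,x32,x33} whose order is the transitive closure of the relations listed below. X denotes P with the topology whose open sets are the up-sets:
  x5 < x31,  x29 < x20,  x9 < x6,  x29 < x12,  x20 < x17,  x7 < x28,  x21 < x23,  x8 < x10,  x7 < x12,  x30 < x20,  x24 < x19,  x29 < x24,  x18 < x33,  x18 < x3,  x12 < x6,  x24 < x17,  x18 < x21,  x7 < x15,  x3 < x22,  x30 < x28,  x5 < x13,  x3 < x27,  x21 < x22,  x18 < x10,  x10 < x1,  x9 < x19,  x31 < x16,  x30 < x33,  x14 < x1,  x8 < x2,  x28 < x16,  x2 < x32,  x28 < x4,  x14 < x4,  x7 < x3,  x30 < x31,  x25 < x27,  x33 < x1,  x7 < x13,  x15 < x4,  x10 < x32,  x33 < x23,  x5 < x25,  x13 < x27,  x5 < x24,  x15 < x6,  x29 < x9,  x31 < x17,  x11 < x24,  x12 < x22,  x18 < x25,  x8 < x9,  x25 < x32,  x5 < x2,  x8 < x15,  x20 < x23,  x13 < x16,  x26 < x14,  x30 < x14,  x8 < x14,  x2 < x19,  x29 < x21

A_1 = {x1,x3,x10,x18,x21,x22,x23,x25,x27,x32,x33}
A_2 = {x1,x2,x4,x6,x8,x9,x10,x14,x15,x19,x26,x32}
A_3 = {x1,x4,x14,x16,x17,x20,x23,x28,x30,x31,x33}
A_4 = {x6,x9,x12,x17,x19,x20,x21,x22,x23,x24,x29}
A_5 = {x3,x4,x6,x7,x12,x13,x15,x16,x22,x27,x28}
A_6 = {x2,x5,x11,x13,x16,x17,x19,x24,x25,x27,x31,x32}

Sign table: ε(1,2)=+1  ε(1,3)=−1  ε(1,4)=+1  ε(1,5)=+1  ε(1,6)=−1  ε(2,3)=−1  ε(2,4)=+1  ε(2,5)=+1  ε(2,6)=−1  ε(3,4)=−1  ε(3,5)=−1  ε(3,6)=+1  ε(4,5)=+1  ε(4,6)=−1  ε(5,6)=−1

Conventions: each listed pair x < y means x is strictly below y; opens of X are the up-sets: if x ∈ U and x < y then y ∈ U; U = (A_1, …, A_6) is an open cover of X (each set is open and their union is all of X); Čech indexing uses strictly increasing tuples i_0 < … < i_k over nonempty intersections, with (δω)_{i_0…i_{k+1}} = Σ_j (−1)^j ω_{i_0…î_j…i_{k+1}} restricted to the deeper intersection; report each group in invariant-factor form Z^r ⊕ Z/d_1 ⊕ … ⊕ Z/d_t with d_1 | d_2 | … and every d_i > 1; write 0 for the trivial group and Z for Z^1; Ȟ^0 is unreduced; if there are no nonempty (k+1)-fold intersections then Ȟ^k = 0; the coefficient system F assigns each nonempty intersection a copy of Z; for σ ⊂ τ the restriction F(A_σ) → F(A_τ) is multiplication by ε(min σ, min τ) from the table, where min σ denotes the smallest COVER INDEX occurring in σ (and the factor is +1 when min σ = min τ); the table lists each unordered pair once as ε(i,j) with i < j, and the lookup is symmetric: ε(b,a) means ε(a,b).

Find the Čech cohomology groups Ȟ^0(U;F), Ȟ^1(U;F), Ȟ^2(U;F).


nerve of the cover:
  A12={x1,x10,x32} A13={x1,x23,x33} A14={x21,x22,x23} A15={x3,x22,x27} A16={x25,x27,x32} A23={x1,x4,x14} A24={x6,x9,x19} A25={x4,x6,x15} A26={x2,x19,x32} A34={x17,x20,x23} A35={x4,x16,x28} A36={x16,x17,x31} A45={x6,x12,x22} A46={x17,x19,x24} A56={x13,x16,x27}
  A123={x1} A126={x32} A134={x23} A145={x22} A156={x27} A235={x4} A245={x6} A246={x19} A346={x17} A356={x16}
C dims 6,15,10; δ0: rk 5, SNF 1^5; δ1: rk 10, SNF 1^9·2
Ȟ^0 = (6 − 5) − 0 = 1, so Ȟ^0 ≅ Z
Ȟ^1 = (15 − 10) − 5 = 0, so Ȟ^1 ≅ 0
Ȟ^2 = (10 − 0) − 10 = 0 plus torsion [2], so Ȟ^2 ≅ Z/2

Ȟ^0(U;F) ≅ Z, Ȟ^1(U;F) ≅ 0, Ȟ^2(U;F) ≅ Z/2


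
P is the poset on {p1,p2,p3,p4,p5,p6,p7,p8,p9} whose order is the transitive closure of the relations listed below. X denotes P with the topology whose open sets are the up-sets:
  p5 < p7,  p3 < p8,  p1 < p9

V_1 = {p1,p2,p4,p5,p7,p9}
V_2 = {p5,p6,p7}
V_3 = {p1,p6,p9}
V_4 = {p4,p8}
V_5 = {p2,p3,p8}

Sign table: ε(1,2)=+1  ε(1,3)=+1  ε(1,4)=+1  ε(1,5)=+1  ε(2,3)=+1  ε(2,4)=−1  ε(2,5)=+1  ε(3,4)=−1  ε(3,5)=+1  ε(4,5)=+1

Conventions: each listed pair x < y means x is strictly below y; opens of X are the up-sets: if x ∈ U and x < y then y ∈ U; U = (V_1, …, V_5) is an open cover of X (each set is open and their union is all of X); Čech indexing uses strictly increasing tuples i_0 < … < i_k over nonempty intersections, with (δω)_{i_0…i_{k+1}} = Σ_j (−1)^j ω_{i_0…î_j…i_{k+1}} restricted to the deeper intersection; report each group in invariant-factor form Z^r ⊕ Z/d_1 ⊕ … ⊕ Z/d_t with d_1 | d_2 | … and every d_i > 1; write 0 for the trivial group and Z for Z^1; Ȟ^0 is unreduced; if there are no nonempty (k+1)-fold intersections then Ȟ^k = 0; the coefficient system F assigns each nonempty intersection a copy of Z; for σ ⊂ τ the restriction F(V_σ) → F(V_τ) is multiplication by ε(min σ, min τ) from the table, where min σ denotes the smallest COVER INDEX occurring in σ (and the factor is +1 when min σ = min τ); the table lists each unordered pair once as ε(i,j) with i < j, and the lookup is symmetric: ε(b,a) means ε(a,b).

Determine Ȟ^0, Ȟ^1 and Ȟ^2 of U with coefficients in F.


cover nerve:
  V12={p5,p7} V13={p1,p9} V14={p4} V15={p2} V23={p6} V45={p8}
C dims 5,6; δ0: rk 4, SNF 1^4
Ȟ^0: (5−4)−0=1 ⇒ Z
Ȟ^1: (6−0)−4=2 ⇒ Z^2
Ȟ^2: (0−0)−0=0 ⇒ 0

Ȟ^0 ≅ Z,  Ȟ^1 ≅ Z^2,  Ȟ^2 ≅ 0


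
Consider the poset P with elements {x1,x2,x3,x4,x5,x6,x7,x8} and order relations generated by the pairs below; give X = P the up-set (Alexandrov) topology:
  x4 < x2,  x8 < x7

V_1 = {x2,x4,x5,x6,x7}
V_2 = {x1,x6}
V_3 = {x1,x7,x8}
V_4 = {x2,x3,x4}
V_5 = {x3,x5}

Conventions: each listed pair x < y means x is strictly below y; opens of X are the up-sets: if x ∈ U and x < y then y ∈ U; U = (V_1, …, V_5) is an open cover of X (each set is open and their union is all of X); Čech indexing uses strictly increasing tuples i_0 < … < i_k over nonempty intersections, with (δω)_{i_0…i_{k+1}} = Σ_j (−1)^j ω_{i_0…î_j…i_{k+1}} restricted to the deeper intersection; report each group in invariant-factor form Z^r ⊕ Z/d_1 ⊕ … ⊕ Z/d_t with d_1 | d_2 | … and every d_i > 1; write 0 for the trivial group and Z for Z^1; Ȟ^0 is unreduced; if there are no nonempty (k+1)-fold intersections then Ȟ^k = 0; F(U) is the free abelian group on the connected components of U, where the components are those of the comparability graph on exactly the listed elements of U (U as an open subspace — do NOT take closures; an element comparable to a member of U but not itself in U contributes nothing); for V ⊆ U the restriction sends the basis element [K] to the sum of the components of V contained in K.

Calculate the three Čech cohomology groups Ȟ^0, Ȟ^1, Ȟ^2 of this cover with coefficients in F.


Ȟ^0 = Z^6,  Ȟ^1 = 0,  Ȟ^2 = 0

nerve simplices:
  V12={x6} V13={x7} V14={x2,x4} V15={x5} V23={x1} V45={x3}
components per intersection:
  V1: {x2,x4} {x5} {x6} {x7}
  V2: {x1} {x6}
  V3: {x1} {x7,x8}
  V4: {x2,x4} {x3}
  V5: {x3} {x5}
  V12: {x6}
  V13: {x7}
  V14: {x2,x4}
  V15: {x5}
  V23: {x1}
  V45: {x3}
C dims 12,6; δ0: rk 6, SNF 1^6
degree 0: 12−6−0 = 6 → Ȟ^0 ≅ Z^6
degree 1: 6−0−6 = 0 → Ȟ^1 ≅ 0
degree 2: 0−0−0 = 0 → Ȟ^2 ≅ 0


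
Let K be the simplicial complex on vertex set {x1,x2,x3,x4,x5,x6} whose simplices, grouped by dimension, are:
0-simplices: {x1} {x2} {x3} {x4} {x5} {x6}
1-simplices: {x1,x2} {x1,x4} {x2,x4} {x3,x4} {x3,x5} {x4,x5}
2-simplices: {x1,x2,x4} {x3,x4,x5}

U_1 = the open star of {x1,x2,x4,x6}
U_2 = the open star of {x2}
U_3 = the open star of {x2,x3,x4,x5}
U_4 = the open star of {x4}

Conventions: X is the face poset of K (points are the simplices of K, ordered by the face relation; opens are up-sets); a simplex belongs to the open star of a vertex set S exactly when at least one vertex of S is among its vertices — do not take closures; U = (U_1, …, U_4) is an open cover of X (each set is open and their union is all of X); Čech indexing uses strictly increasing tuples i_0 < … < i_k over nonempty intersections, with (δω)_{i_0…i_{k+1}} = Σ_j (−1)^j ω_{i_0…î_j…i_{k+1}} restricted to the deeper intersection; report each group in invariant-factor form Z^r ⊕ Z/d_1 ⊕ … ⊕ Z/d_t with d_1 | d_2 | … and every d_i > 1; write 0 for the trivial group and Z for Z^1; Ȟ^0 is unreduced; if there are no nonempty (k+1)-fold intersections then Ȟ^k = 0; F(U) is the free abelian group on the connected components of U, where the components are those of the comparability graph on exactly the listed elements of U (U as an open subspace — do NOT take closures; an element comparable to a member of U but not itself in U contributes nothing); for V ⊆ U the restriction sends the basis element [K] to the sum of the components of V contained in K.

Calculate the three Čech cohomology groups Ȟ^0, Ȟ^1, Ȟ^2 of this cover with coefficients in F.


Ȟ^0(U;F) ≅ Z^2, Ȟ^1(U;F) ≅ 0, Ȟ^2(U;F) ≅ 0

cover nerve:
  U1={{x1},{x2},{x4},{x6},{x1,x2},{x1,x4},{x2,x4},{x3,x4},{x4,x5},{x1,x2,x4},{x3,x4,x5}} U2={{x2},{x1,x2},{x2,x4},{x1,x2,x4}} U3={{x2},{x3},{x4},{x5},{x1,x2},{x1,x4},{x2,x4},{x3,x4},{x3,x5},{x4,x5},{x1,x2,x4},{x3,x4,x5}} U4={{x4},{x1,x4},{x2,x4},{x3,x4},{x4,x5},{x1,x2,x4},{x3,x4,x5}}
  U12={{x2},{x1,x2},{x2,x4},{x1,x2,x4}} U13={{x2},{x4},{x1,x2},{x1,x4},{x2,x4},{x3,x4},{x4,x5},{x1,x2,x4},{x3,x4,x5}} U14={{x4},{x1,x4},{x2,x4},{x3,x4},{x4,x5},{x1,x2,x4},{x3,x4,x5}} U23={{x2},{x1,x2},{x2,x4},{x1,x2,x4}} U24={{x2,x4},{x1,x2,x4}} U34={{x4},{x1,x4},{x2,x4},{x3,x4},{x4,x5},{x1,x2,x4},{x3,x4,x5}}
  U123={{x2},{x1,x2},{x2,x4},{x1,x2,x4}} U124={{x2,x4},{x1,x2,x4}} U134={{x4},{x1,x4},{x2,x4},{x3,x4},{x4,x5},{x1,x2,x4},{x3,x4,x5}} U234={{x2,x4},{x1,x2,x4}}
  U1234={{x2,x4},{x1,x2,x4}}
components per intersection:
  U1: {{x1},{x2},{x4},{x1,x2},{x1,x4},{x2,x4},{x3,x4},{x4,x5},{x1,x2,x4},{x3,x4,x5}} {{x6}}
  U2: {{x2},{x1,x2},{x2,x4},{x1,x2,x4}}
  U3: {{x2},{x3},{x4},{x5},{x1,x2},{x1,x4},{x2,x4},{x3,x4},{x3,x5},{x4,x5},{x1,x2,x4},{x3,x4,x5}}
  U4: {{x4},{x1,x4},{x2,x4},{x3,x4},{x4,x5},{x1,x2,x4},{x3,x4,x5}}
  U12: {{x2},{x1,x2},{x2,x4},{x1,x2,x4}}
  U13: {{x2},{x4},{x1,x2},{x1,x4},{x2,x4},{x3,x4},{x4,x5},{x1,x2,x4},{x3,x4,x5}}
  U14: {{x4},{x1,x4},{x2,x4},{x3,x4},{x4,x5},{x1,x2,x4},{x3,x4,x5}}
  U23: {{x2},{x1,x2},{x2,x4},{x1,x2,x4}}
  U24: {{x2,x4},{x1,x2,x4}}
  U34: {{x4},{x1,x4},{x2,x4},{x3,x4},{x4,x5},{x1,x2,x4},{x3,x4,x5}}
  U123: {{x2},{x1,x2},{x2,x4},{x1,x2,x4}}
  U124: {{x2,x4},{x1,x2,x4}}
  U134: {{x4},{x1,x4},{x2,x4},{x3,x4},{x4,x5},{x1,x2,x4},{x3,x4,x5}}
  U234: {{x2,x4},{x1,x2,x4}}
  U1234: {{x2,x4},{x1,x2,x4}}
C dims 5,6,4,1; δ0: rk 3, SNF 1^3; δ1: rk 3, SNF 1^3; δ2: rk 1, SNF 1^1
Ȟ^0: (5−3)−0=2 ⇒ Z^2
Ȟ^1: (6−3)−3=0 ⇒ 0
Ȟ^2: (4−1)−3=0 ⇒ 0


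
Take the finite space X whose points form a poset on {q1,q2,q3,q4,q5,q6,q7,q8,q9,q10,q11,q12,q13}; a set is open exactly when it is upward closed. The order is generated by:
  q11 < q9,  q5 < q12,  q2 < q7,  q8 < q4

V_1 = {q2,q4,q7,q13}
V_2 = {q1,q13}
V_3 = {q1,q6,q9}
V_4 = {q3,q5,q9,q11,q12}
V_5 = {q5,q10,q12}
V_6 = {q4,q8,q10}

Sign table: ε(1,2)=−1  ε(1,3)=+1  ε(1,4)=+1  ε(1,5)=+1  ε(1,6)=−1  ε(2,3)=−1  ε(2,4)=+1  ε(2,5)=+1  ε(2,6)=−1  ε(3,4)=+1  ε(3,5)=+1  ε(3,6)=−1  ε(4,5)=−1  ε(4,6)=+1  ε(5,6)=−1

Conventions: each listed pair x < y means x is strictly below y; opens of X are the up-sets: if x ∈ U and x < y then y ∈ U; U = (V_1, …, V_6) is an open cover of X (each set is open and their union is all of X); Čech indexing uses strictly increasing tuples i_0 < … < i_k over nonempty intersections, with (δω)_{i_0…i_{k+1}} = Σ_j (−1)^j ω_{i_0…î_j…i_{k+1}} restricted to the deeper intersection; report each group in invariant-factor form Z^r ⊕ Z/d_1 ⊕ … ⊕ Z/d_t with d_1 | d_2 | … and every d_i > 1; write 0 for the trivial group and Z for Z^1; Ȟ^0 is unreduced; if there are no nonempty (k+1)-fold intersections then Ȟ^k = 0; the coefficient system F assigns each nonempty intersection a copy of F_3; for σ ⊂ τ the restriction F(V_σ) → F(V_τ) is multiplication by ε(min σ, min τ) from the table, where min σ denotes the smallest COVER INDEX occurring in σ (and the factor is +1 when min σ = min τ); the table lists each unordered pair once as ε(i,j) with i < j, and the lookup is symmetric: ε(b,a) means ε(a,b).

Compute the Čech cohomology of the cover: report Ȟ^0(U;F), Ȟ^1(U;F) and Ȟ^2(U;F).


intersection data:
  V12={q13} V16={q4} V23={q1} V34={q9} V45={q5,q12} V56={q10}
C dims 6,6; δ0: rk_F3 6
Ȟ^0 = (6 − 6) − 0 = 0, so Ȟ^0 ≅ 0
Ȟ^1 = (6 − 0) − 6 = 0, so Ȟ^1 ≅ 0
Ȟ^2 = (0 − 0) − 0 = 0, so Ȟ^2 ≅ 0

Ȟ^0 = 0; Ȟ^1 = 0; Ȟ^2 = 0
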